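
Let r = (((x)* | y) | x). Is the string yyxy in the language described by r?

no

Neither ((x)*|y) nor x matches yyxy.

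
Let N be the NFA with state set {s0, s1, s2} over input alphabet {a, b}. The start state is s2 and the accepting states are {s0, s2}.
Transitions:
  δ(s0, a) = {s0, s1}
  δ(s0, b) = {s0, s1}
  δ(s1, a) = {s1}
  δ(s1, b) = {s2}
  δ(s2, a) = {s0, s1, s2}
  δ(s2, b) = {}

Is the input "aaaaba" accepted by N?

accepted

Start: {s2}
read a: {s0, s1, s2}
read a: {s0, s1, s2}
read a: {s0, s1, s2}
read a: {s0, s1, s2}
read b: {s0, s1, s2}
read a: {s0, s1, s2}
Reachable ∩ accepting = {s0, s2} — nonempty.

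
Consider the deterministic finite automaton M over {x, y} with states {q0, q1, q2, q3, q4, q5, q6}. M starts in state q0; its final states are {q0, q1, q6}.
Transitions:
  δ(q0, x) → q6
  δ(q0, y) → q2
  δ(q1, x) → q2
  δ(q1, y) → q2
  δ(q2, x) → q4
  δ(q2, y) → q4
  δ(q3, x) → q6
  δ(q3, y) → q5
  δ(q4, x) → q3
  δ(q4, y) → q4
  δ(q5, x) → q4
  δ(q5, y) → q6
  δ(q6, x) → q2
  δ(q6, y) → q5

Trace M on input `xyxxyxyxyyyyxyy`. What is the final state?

q0 --x--> q6
q6 --y--> q5
q5 --x--> q4
q4 --x--> q3
q3 --y--> q5
q5 --x--> q4
q4 --y--> q4
q4 --x--> q3
q3 --y--> q5
q5 --y--> q6
q6 --y--> q5
q5 --y--> q6
q6 --x--> q2
q2 --y--> q4
q4 --y--> q4

q4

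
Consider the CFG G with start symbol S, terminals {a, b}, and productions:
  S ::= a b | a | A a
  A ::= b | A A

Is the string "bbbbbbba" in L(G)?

yes

S ⇒ Aa ⇒ AAa ⇒ AAAa ⇒ AAAAa ⇒ AAAAAa ⇒ bAAAAa ⇒ bAAAAAa ⇒ bAAAAAAa ⇒ bbAAAAAa ⇒ bbbAAAAa ⇒ bbbbAAAa ⇒ bbbbbAAa ⇒ bbbbbbAa ⇒ bbbbbbba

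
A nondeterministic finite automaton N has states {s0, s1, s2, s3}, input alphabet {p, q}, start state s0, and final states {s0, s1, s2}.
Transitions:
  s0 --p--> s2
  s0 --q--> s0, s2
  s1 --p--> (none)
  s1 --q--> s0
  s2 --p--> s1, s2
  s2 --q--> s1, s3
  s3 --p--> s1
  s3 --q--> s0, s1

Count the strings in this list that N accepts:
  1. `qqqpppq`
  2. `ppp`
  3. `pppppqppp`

3

`qqqpppq`: accepted
`ppp`: accepted
`pppppqppp`: accepted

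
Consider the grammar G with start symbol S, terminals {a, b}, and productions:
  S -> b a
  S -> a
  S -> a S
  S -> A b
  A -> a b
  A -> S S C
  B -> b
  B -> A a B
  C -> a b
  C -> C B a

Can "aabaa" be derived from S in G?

no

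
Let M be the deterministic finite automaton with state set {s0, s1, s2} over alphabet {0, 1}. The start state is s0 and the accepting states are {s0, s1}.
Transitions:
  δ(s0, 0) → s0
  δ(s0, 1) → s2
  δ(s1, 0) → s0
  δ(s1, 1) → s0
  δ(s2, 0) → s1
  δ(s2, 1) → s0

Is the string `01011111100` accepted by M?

accepted

s0 --0--> s0
s0 --1--> s2
s2 --0--> s1
s1 --1--> s0
s0 --1--> s2
s2 --1--> s0
s0 --1--> s2
s2 --1--> s0
s0 --1--> s2
s2 --0--> s1
s1 --0--> s0
End in state s0, which is an accepting state.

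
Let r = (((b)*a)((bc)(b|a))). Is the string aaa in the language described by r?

No split of aaa into u·v has ((b)*a) matching u and ((bc)(b|a)) matching v.

no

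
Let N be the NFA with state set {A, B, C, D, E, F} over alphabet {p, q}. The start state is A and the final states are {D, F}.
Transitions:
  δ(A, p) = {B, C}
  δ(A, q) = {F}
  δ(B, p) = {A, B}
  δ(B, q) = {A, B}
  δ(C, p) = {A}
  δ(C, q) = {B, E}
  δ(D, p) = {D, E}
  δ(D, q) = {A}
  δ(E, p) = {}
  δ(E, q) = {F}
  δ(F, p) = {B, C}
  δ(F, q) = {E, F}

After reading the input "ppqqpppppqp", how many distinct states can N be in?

3

Start: {A}
read p: {B, C}
read p: {A, B}
read q: {A, B, F}
read q: {A, B, E, F}
read p: {A, B, C}
read p: {A, B, C}
read p: {A, B, C}
read p: {A, B, C}
read p: {A, B, C}
read q: {A, B, E, F}
read p: {A, B, C}
Final reachable set {A, B, C} has 3 states.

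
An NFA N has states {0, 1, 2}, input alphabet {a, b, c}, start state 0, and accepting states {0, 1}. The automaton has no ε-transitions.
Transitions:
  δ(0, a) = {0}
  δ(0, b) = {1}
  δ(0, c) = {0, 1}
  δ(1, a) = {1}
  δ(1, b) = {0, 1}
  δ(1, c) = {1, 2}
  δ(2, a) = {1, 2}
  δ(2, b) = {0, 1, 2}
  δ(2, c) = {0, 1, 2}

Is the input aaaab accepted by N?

accepted

Start: {0}
read a: {0}
read a: {0}
read a: {0}
read a: {0}
read b: {1}
Reachable ∩ accepting = {1} — nonempty.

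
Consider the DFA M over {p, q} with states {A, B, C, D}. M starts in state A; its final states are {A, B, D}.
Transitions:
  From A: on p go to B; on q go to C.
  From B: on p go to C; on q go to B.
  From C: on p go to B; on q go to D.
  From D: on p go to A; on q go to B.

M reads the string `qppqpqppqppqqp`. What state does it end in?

C

A --q--> C
C --p--> B
B --p--> C
C --q--> D
D --p--> A
A --q--> C
C --p--> B
B --p--> C
C --q--> D
D --p--> A
A --p--> B
B --q--> B
B --q--> B
B --p--> C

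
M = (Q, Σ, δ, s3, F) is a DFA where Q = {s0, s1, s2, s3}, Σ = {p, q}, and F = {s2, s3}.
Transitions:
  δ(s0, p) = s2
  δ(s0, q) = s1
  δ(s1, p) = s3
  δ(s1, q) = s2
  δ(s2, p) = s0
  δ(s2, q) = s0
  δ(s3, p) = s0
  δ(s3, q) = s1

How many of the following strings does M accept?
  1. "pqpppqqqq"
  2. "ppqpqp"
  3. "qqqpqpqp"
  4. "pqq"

3

"pqpppqqqq": rejected
"ppqpqp": accepted
"qqqpqpqp": accepted
"pqq": accepted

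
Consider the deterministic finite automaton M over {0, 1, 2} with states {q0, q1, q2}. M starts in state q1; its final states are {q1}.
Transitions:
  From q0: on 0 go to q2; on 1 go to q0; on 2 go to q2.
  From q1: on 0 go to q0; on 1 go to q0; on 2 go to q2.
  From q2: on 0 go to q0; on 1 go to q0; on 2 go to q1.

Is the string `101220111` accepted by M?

rejected

q1 --1--> q0
q0 --0--> q2
q2 --1--> q0
q0 --2--> q2
q2 --2--> q1
q1 --0--> q0
q0 --1--> q0
q0 --1--> q0
q0 --1--> q0
End in state q0, which is not an accepting state.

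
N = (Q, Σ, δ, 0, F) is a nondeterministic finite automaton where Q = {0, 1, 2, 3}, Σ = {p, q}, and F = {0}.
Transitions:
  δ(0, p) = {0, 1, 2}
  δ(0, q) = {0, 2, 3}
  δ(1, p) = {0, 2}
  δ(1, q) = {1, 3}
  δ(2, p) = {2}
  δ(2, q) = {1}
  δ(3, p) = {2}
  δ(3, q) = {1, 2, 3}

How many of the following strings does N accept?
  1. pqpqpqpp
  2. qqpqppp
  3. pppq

pqpqpqpp: accepted
qqpqppp: accepted
pppq: accepted

3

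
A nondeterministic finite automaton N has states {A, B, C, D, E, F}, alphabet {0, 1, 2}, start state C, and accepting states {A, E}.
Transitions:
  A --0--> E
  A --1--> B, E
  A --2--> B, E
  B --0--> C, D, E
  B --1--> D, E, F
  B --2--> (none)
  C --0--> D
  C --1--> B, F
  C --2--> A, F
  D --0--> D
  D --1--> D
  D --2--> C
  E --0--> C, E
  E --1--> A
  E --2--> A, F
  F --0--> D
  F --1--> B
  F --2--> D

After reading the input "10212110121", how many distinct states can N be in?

Start: {C}
read 1: {B, F}
read 0: {C, D, E}
read 2: {A, C, F}
read 1: {B, E, F}
read 2: {A, D, F}
read 1: {B, D, E}
read 1: {A, D, E, F}
read 0: {C, D, E}
read 1: {A, B, D, F}
read 2: {B, C, D, E}
read 1: {A, B, D, E, F}
Final reachable set {A, B, D, E, F} has 5 states.

5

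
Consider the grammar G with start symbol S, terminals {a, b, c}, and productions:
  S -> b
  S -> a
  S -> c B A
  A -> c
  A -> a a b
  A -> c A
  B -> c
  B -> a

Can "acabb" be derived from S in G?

no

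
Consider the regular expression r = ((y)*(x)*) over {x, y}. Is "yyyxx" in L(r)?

Split as yyy·xx: (y)* matches yyy and (x)* matches xx.

yes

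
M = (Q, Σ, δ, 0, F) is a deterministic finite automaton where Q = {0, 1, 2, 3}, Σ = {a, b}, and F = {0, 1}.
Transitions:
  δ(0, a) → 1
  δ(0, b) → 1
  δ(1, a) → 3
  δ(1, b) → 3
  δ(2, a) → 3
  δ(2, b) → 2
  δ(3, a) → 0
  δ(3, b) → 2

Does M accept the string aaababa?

rejected

0 --a--> 1
1 --a--> 3
3 --a--> 0
0 --b--> 1
1 --a--> 3
3 --b--> 2
2 --a--> 3
End in state 3, which is not an accepting state.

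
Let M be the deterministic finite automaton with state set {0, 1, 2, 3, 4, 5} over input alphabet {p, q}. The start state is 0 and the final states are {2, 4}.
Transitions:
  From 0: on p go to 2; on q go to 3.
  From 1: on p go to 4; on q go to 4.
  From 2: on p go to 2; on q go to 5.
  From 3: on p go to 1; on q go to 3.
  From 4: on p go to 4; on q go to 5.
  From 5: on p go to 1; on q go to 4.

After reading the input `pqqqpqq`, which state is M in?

5

0 --p--> 2
2 --q--> 5
5 --q--> 4
4 --q--> 5
5 --p--> 1
1 --q--> 4
4 --q--> 5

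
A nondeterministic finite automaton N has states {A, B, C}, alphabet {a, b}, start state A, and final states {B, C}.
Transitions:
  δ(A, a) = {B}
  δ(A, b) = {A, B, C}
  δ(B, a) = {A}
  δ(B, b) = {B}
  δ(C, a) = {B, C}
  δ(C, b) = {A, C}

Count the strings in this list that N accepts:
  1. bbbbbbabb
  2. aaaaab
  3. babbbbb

bbbbbbabb: accepted
aaaaab: accepted
babbbbb: accepted

3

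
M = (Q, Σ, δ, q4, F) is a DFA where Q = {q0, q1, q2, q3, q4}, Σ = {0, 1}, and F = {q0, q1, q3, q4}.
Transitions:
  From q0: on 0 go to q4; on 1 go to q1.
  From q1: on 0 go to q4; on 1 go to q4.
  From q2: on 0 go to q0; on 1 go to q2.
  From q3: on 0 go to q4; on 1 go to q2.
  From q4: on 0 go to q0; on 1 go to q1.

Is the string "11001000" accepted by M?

q4 --1--> q1
q1 --1--> q4
q4 --0--> q0
q0 --0--> q4
q4 --1--> q1
q1 --0--> q4
q4 --0--> q0
q0 --0--> q4
End in state q4, which is an accepting state.

accepted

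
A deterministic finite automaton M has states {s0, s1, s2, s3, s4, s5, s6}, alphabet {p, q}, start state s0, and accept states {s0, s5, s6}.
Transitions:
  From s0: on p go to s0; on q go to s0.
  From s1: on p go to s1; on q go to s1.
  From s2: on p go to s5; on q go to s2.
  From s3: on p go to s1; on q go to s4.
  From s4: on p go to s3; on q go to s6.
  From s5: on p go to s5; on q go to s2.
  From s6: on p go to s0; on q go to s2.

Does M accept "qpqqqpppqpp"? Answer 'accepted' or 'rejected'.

accepted

s0 --q--> s0
s0 --p--> s0
s0 --q--> s0
s0 --q--> s0
s0 --q--> s0
s0 --p--> s0
s0 --p--> s0
s0 --p--> s0
s0 --q--> s0
s0 --p--> s0
s0 --p--> s0
End in state s0, which is an accepting state.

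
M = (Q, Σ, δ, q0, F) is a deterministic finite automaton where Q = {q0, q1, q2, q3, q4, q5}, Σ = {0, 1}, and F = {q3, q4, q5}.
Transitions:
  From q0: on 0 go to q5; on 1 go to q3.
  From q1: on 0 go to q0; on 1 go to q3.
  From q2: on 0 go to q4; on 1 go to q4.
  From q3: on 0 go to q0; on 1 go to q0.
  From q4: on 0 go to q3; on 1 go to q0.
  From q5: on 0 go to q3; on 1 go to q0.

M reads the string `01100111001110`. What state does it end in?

q0 --0--> q5
q5 --1--> q0
q0 --1--> q3
q3 --0--> q0
q0 --0--> q5
q5 --1--> q0
q0 --1--> q3
q3 --1--> q0
q0 --0--> q5
q5 --0--> q3
q3 --1--> q0
q0 --1--> q3
q3 --1--> q0
q0 --0--> q5

q5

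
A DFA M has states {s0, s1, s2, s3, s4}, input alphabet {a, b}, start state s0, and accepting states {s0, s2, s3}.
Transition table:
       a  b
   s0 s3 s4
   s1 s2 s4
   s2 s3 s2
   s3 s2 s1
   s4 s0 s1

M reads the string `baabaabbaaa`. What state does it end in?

s0 --b--> s4
s4 --a--> s0
s0 --a--> s3
s3 --b--> s1
s1 --a--> s2
s2 --a--> s3
s3 --b--> s1
s1 --b--> s4
s4 --a--> s0
s0 --a--> s3
s3 --a--> s2

s2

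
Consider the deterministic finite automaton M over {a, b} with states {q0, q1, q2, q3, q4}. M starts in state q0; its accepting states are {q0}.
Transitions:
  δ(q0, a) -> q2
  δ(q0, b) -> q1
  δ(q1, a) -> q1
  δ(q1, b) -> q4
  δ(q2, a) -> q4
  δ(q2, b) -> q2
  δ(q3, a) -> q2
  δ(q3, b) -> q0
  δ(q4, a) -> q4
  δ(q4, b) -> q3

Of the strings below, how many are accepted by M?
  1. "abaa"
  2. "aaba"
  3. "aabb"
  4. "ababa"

"abaa": rejected
"aaba": rejected
"aabb": accepted
"ababa": rejected

1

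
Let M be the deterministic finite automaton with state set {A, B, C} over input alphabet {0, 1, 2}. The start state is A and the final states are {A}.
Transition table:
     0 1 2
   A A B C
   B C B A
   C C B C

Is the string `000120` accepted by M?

A --0--> A
A --0--> A
A --0--> A
A --1--> B
B --2--> A
A --0--> A
End in state A, which is an accepting state.

accepted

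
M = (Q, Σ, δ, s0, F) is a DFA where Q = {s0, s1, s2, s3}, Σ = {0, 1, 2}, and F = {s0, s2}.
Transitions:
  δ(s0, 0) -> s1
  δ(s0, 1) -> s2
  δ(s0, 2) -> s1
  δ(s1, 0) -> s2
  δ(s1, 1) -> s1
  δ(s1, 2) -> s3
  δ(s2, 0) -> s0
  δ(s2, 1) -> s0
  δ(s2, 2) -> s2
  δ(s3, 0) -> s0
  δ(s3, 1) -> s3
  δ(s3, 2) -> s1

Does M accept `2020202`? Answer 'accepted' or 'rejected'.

accepted

s0 --2--> s1
s1 --0--> s2
s2 --2--> s2
s2 --0--> s0
s0 --2--> s1
s1 --0--> s2
s2 --2--> s2
End in state s2, which is an accepting state.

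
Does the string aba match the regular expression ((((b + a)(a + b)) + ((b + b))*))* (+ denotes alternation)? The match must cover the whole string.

no

aba cannot be split into zero or more pieces each matching (((b+a)(a+b))+((b+b))*).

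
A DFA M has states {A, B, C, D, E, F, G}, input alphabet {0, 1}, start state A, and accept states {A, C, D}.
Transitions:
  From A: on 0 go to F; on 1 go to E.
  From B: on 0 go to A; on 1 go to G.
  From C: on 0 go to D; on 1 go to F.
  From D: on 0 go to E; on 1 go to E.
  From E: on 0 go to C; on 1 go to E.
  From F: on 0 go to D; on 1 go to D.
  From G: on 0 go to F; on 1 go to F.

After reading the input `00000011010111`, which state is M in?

E

A --0--> F
F --0--> D
D --0--> E
E --0--> C
C --0--> D
D --0--> E
E --1--> E
E --1--> E
E --0--> C
C --1--> F
F --0--> D
D --1--> E
E --1--> E
E --1--> E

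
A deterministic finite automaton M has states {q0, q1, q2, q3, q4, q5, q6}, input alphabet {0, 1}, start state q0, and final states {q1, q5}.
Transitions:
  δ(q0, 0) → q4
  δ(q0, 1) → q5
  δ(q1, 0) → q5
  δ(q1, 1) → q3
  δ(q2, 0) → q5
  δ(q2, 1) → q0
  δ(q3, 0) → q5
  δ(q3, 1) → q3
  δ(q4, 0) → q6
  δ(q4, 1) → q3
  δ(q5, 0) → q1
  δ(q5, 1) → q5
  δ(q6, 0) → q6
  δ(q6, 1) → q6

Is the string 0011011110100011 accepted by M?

q0 --0--> q4
q4 --0--> q6
q6 --1--> q6
q6 --1--> q6
q6 --0--> q6
q6 --1--> q6
q6 --1--> q6
q6 --1--> q6
q6 --1--> q6
q6 --0--> q6
q6 --1--> q6
q6 --0--> q6
q6 --0--> q6
q6 --0--> q6
q6 --1--> q6
q6 --1--> q6
End in state q6, which is not an accepting state.

rejected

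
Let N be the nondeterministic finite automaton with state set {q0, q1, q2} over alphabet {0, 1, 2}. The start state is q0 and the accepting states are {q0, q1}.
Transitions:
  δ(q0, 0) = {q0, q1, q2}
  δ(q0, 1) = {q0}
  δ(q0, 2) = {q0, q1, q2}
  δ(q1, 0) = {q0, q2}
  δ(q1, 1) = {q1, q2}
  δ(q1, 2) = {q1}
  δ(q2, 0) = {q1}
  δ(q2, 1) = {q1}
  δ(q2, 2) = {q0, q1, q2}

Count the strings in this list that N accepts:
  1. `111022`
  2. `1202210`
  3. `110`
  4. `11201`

`111022`: accepted
`1202210`: accepted
`110`: accepted
`11201`: accepted

4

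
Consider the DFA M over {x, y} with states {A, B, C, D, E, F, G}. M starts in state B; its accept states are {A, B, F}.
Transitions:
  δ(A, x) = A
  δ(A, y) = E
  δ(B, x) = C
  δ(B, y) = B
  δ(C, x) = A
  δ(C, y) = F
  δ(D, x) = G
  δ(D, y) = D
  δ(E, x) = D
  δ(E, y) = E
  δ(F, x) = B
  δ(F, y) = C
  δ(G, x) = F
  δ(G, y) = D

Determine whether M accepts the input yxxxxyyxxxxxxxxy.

rejected

B --y--> B
B --x--> C
C --x--> A
A --x--> A
A --x--> A
A --y--> E
E --y--> E
E --x--> D
D --x--> G
G --x--> F
F --x--> B
B --x--> C
C --x--> A
A --x--> A
A --x--> A
A --y--> E
End in state E, which is not an accepting state.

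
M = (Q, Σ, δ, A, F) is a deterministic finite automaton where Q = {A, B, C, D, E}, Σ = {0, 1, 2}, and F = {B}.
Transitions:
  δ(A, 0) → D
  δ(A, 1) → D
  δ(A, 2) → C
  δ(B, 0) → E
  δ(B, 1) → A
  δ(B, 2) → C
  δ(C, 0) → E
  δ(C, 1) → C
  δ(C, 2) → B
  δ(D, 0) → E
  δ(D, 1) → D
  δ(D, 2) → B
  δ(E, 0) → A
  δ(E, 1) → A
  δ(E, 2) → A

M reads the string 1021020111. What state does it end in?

A --1--> D
D --0--> E
E --2--> A
A --1--> D
D --0--> E
E --2--> A
A --0--> D
D --1--> D
D --1--> D
D --1--> D

D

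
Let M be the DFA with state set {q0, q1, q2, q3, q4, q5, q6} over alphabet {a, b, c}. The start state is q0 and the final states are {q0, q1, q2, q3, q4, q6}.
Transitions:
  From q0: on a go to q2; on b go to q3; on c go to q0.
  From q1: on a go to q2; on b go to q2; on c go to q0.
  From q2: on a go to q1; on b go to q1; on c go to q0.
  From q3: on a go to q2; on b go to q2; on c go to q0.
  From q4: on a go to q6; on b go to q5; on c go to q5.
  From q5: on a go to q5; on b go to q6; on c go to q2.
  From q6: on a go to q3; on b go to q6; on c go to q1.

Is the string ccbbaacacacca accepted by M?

q0 --c--> q0
q0 --c--> q0
q0 --b--> q3
q3 --b--> q2
q2 --a--> q1
q1 --a--> q2
q2 --c--> q0
q0 --a--> q2
q2 --c--> q0
q0 --a--> q2
q2 --c--> q0
q0 --c--> q0
q0 --a--> q2
End in state q2, which is an accepting state.

accepted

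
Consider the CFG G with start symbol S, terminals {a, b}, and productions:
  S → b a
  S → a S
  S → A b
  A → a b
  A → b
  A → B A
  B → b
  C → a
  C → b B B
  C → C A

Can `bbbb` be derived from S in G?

S ⇒ Ab ⇒ BAb ⇒ bAb ⇒ bBAb ⇒ bbAb ⇒ bbbb

yes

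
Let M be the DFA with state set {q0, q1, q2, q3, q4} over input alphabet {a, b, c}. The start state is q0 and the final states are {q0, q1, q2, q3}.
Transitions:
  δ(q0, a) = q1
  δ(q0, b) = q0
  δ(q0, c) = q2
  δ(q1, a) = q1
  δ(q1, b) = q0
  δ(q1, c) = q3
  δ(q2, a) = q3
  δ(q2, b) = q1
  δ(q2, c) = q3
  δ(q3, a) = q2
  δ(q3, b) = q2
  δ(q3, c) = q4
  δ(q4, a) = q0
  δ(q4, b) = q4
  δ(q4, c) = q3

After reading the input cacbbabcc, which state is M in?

q3

q0 --c--> q2
q2 --a--> q3
q3 --c--> q4
q4 --b--> q4
q4 --b--> q4
q4 --a--> q0
q0 --b--> q0
q0 --c--> q2
q2 --c--> q3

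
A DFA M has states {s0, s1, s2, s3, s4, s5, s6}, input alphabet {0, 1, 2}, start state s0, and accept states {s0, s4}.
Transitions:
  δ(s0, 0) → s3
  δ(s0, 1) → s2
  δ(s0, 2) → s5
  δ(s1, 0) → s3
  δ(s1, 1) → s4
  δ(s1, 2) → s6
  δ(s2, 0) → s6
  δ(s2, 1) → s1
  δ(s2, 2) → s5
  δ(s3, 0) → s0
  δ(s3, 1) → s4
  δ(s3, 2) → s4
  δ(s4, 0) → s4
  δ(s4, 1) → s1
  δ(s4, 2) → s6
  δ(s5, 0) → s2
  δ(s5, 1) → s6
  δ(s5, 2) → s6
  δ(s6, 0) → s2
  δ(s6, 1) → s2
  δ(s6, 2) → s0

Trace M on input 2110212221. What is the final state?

s0 --2--> s5
s5 --1--> s6
s6 --1--> s2
s2 --0--> s6
s6 --2--> s0
s0 --1--> s2
s2 --2--> s5
s5 --2--> s6
s6 --2--> s0
s0 --1--> s2

s2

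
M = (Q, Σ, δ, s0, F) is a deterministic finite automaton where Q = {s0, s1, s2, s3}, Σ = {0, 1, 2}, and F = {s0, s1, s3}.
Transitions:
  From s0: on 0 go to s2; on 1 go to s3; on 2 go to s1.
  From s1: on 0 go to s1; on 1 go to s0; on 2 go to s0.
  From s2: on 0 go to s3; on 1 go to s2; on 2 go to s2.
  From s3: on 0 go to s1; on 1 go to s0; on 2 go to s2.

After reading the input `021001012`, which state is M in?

s2

s0 --0--> s2
s2 --2--> s2
s2 --1--> s2
s2 --0--> s3
s3 --0--> s1
s1 --1--> s0
s0 --0--> s2
s2 --1--> s2
s2 --2--> s2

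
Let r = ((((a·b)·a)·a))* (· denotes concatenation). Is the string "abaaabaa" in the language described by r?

yes

Split into 2 pieces abaa · abaa; each matches (((a·b)·a)·a).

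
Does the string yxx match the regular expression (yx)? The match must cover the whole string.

No split of yxx into u·v has y matching u and x matching v.

no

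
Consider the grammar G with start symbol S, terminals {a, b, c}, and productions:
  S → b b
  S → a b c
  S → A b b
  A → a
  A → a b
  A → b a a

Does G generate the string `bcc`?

no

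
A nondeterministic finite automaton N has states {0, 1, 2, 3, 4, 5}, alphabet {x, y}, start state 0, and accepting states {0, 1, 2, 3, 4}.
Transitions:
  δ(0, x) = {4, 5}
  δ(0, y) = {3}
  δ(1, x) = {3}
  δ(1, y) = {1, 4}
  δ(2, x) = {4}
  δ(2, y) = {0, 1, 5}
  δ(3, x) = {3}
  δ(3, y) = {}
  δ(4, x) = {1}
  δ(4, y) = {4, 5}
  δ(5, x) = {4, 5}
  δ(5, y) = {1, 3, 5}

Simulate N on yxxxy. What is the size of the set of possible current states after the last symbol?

Start: {0}
read y: {3}
read x: {3}
read x: {3}
read x: {3}
read y: {}
Final reachable set {} has 0 states.

0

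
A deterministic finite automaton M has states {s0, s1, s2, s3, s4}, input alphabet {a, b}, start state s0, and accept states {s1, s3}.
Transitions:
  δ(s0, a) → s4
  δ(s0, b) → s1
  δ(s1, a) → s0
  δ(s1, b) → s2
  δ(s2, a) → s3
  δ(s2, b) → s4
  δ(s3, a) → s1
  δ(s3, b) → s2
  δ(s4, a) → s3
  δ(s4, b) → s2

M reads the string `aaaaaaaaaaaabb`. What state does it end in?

s2

s0 --a--> s4
s4 --a--> s3
s3 --a--> s1
s1 --a--> s0
s0 --a--> s4
s4 --a--> s3
s3 --a--> s1
s1 --a--> s0
s0 --a--> s4
s4 --a--> s3
s3 --a--> s1
s1 --a--> s0
s0 --b--> s1
s1 --b--> s2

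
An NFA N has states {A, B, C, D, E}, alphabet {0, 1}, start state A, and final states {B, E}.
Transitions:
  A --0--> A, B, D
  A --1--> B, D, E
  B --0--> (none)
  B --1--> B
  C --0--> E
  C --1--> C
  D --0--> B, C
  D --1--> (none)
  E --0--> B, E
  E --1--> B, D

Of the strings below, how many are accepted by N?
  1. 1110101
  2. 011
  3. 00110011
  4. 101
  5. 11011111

4

1110101: rejected
011: accepted
00110011: accepted
101: accepted
11011111: accepted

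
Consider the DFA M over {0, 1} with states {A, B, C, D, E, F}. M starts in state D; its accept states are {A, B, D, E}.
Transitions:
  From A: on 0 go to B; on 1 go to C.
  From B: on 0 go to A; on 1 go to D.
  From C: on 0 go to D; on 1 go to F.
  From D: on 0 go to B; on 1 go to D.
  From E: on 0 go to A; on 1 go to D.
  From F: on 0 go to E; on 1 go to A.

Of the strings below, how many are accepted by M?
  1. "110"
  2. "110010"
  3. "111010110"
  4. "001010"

4

"110": accepted
"110010": accepted
"111010110": accepted
"001010": accepted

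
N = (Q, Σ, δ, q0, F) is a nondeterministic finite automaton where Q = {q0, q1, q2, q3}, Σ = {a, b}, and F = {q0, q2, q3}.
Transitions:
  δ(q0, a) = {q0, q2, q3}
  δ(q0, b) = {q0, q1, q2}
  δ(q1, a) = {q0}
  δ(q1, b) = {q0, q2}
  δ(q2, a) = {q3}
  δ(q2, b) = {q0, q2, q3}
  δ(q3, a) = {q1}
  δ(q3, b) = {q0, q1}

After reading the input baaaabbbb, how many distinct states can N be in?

Start: {q0}
read b: {q0, q1, q2}
read a: {q0, q2, q3}
read a: {q0, q1, q2, q3}
read a: {q0, q1, q2, q3}
read a: {q0, q1, q2, q3}
read b: {q0, q1, q2, q3}
read b: {q0, q1, q2, q3}
read b: {q0, q1, q2, q3}
read b: {q0, q1, q2, q3}
Final reachable set {q0, q1, q2, q3} has 4 states.

4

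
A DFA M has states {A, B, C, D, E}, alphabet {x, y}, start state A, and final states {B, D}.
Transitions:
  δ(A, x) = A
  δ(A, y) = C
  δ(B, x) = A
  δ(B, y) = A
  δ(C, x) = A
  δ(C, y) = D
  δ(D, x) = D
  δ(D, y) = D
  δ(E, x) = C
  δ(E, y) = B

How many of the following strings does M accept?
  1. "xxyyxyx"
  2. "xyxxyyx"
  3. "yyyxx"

"xxyyxyx": accepted
"xyxxyyx": accepted
"yyyxx": accepted

3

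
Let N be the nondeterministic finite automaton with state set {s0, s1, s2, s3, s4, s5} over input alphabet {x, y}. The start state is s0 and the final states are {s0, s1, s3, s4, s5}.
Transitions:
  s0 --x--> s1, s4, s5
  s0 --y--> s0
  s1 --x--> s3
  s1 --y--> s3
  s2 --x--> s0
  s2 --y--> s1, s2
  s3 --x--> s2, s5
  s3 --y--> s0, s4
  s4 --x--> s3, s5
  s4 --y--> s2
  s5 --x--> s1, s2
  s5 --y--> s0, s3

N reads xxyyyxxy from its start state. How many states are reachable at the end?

Start: {s0}
read x: {s1, s4, s5}
read x: {s1, s2, s3, s5}
read y: {s0, s1, s2, s3, s4}
read y: {s0, s1, s2, s3, s4}
read y: {s0, s1, s2, s3, s4}
read x: {s0, s1, s2, s3, s4, s5}
read x: {s0, s1, s2, s3, s4, s5}
read y: {s0, s1, s2, s3, s4}
Final reachable set {s0, s1, s2, s3, s4} has 5 states.

5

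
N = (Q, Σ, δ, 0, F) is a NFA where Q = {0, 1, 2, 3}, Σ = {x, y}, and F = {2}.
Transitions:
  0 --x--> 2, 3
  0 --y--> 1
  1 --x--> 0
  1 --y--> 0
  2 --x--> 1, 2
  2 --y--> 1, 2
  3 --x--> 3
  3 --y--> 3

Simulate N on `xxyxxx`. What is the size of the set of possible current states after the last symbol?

Start: {0}
read x: {2, 3}
read x: {1, 2, 3}
read y: {0, 1, 2, 3}
read x: {0, 1, 2, 3}
read x: {0, 1, 2, 3}
read x: {0, 1, 2, 3}
Final reachable set {0, 1, 2, 3} has 4 states.

4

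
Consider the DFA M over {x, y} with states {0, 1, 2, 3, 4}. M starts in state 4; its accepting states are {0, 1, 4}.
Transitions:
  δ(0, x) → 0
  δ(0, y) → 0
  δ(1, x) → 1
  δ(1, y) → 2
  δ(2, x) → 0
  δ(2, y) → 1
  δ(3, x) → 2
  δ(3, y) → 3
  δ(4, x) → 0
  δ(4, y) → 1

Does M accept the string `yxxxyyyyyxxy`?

accepted

4 --y--> 1
1 --x--> 1
1 --x--> 1
1 --x--> 1
1 --y--> 2
2 --y--> 1
1 --y--> 2
2 --y--> 1
1 --y--> 2
2 --x--> 0
0 --x--> 0
0 --y--> 0
End in state 0, which is an accepting state.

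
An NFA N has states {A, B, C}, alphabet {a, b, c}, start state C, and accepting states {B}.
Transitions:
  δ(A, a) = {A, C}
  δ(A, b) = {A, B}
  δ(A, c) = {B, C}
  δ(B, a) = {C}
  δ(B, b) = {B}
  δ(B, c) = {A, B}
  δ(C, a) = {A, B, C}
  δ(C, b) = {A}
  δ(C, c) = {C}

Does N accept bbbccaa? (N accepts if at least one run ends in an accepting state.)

Start: {C}
read b: {A}
read b: {A, B}
read b: {A, B}
read c: {A, B, C}
read c: {A, B, C}
read a: {A, B, C}
read a: {A, B, C}
Reachable ∩ accepting = {B} — nonempty.

accepted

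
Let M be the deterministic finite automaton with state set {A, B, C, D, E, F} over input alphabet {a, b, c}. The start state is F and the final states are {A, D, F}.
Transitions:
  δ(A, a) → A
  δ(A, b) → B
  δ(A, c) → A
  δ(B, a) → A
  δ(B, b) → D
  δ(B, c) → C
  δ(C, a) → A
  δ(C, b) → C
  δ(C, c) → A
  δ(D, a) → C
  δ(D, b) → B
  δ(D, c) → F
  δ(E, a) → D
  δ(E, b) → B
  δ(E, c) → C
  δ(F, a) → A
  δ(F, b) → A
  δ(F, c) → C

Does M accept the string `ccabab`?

F --c--> C
C --c--> A
A --a--> A
A --b--> B
B --a--> A
A --b--> B
End in state B, which is not an accepting state.

rejected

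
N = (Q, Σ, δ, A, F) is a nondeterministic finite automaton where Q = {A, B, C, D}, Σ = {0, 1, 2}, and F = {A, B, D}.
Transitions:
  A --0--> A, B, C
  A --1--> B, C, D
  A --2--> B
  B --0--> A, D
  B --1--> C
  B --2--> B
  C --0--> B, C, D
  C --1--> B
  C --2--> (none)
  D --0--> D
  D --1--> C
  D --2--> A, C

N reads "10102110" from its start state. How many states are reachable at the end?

Start: {A}
read 1: {B, C, D}
read 0: {A, B, C, D}
read 1: {B, C, D}
read 0: {A, B, C, D}
read 2: {A, B, C}
read 1: {B, C, D}
read 1: {B, C}
read 0: {A, B, C, D}
Final reachable set {A, B, C, D} has 4 states.

4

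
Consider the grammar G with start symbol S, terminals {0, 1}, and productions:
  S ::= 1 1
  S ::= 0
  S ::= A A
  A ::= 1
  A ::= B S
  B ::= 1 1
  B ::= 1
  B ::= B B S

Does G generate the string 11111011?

S ⇒ AA ⇒ BSA ⇒ 1SA ⇒ 111A ⇒ 111BS ⇒ 111BBSS ⇒ 1111BSS ⇒ 11111SS ⇒ 111110S ⇒ 111110AA ⇒ 1111101A ⇒ 11111011

yes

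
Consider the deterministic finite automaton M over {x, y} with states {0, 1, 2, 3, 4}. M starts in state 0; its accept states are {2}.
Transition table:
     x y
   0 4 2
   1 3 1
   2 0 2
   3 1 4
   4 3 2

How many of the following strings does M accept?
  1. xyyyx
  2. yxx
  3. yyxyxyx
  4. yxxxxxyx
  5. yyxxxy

0

xyyyx: rejected
yxx: rejected
yyxyxyx: rejected
yxxxxxyx: rejected
yyxxxy: rejected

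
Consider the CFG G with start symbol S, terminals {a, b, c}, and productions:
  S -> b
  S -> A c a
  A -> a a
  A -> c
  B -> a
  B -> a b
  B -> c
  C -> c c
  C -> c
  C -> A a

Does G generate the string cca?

S ⇒ Aca ⇒ cca

yes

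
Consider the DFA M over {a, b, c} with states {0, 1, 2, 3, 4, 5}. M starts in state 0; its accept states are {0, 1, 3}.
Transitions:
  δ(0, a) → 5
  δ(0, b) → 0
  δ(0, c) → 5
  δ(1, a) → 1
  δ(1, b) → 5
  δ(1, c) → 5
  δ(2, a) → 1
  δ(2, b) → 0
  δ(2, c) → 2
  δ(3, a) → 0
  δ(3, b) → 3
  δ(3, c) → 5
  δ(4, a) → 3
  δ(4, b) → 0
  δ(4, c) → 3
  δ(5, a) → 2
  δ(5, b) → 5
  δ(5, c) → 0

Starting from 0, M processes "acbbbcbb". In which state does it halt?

0 --a--> 5
5 --c--> 0
0 --b--> 0
0 --b--> 0
0 --b--> 0
0 --c--> 5
5 --b--> 5
5 --b--> 5

5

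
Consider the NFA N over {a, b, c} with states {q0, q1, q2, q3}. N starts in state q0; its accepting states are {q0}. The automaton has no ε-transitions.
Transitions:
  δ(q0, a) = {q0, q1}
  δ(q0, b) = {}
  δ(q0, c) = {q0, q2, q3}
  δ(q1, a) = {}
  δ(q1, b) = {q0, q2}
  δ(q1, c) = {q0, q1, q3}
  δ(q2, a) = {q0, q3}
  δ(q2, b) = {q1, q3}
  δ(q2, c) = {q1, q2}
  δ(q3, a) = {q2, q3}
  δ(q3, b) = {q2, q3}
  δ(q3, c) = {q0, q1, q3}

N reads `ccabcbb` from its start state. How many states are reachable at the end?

4

Start: {q0}
read c: {q0, q2, q3}
read c: {q0, q1, q2, q3}
read a: {q0, q1, q2, q3}
read b: {q0, q1, q2, q3}
read c: {q0, q1, q2, q3}
read b: {q0, q1, q2, q3}
read b: {q0, q1, q2, q3}
Final reachable set {q0, q1, q2, q3} has 4 states.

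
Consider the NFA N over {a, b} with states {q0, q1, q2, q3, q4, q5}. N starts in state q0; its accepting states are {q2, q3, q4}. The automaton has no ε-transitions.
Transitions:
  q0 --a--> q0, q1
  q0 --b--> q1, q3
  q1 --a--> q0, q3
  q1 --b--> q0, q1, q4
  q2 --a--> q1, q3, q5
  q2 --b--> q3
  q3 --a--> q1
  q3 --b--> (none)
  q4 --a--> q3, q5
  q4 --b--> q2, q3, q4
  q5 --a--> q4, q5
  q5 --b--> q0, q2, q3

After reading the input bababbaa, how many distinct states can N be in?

5

Start: {q0}
read b: {q1, q3}
read a: {q0, q1, q3}
read b: {q0, q1, q3, q4}
read a: {q0, q1, q3, q5}
read b: {q0, q1, q2, q3, q4}
read b: {q0, q1, q2, q3, q4}
read a: {q0, q1, q3, q5}
read a: {q0, q1, q3, q4, q5}
Final reachable set {q0, q1, q3, q4, q5} has 5 states.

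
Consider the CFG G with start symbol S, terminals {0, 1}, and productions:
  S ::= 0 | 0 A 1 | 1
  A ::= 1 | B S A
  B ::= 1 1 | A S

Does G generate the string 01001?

no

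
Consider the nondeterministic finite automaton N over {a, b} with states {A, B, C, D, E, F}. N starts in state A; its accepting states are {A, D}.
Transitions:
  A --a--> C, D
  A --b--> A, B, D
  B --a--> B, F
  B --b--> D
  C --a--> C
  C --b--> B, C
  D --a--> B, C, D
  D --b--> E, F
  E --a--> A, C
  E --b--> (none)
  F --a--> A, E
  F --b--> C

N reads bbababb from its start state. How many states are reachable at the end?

Start: {A}
read b: {A, B, D}
read b: {A, B, D, E, F}
read a: {A, B, C, D, E, F}
read b: {A, B, C, D, E, F}
read a: {A, B, C, D, E, F}
read b: {A, B, C, D, E, F}
read b: {A, B, C, D, E, F}
Final reachable set {A, B, C, D, E, F} has 6 states.

6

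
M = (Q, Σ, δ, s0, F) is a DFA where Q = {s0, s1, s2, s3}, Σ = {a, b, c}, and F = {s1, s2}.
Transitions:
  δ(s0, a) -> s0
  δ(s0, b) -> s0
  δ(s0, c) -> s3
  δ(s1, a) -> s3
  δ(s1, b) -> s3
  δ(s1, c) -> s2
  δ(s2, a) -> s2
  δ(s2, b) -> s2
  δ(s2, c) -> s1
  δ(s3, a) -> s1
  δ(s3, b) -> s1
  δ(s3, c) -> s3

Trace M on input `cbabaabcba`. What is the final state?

s0 --c--> s3
s3 --b--> s1
s1 --a--> s3
s3 --b--> s1
s1 --a--> s3
s3 --a--> s1
s1 --b--> s3
s3 --c--> s3
s3 --b--> s1
s1 --a--> s3

s3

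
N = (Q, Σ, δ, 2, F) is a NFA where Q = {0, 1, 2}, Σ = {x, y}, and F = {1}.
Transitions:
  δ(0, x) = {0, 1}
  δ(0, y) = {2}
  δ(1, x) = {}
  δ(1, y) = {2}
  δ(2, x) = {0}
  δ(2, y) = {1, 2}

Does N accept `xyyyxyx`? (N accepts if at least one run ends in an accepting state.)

Start: {2}
read x: {0}
read y: {2}
read y: {1, 2}
read y: {1, 2}
read x: {0}
read y: {2}
read x: {0}
Reachable ∩ accepting = {} — empty.

rejected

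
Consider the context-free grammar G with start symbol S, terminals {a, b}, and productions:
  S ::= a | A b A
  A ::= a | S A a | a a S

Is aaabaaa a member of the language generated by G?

yes

S ⇒ AbA ⇒ aaSbA ⇒ aaabA ⇒ aaabaaS ⇒ aaabaaa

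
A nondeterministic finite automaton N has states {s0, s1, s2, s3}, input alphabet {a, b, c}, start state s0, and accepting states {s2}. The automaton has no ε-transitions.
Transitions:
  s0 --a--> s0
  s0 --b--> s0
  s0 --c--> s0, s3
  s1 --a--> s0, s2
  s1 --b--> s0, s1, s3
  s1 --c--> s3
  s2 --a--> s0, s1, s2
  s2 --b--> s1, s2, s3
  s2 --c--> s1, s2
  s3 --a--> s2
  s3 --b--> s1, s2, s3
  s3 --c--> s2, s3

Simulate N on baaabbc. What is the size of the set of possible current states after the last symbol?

2

Start: {s0}
read b: {s0}
read a: {s0}
read a: {s0}
read a: {s0}
read b: {s0}
read b: {s0}
read c: {s0, s3}
Final reachable set {s0, s3} has 2 states.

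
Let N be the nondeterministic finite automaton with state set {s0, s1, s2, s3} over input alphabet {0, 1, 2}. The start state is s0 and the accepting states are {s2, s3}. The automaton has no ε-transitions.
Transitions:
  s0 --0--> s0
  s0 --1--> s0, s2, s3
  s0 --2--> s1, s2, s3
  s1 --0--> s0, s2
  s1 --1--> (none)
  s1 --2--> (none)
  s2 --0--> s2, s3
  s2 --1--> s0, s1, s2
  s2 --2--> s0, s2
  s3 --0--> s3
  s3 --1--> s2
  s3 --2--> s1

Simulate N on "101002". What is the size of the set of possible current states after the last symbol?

Start: {s0}
read 1: {s0, s2, s3}
read 0: {s0, s2, s3}
read 1: {s0, s1, s2, s3}
read 0: {s0, s2, s3}
read 0: {s0, s2, s3}
read 2: {s0, s1, s2, s3}
Final reachable set {s0, s1, s2, s3} has 4 states.

4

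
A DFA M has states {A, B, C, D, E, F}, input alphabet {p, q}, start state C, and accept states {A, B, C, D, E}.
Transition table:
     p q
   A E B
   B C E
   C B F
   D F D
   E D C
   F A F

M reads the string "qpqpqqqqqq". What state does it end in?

C --q--> F
F --p--> A
A --q--> B
B --p--> C
C --q--> F
F --q--> F
F --q--> F
F --q--> F
F --q--> F
F --q--> F

F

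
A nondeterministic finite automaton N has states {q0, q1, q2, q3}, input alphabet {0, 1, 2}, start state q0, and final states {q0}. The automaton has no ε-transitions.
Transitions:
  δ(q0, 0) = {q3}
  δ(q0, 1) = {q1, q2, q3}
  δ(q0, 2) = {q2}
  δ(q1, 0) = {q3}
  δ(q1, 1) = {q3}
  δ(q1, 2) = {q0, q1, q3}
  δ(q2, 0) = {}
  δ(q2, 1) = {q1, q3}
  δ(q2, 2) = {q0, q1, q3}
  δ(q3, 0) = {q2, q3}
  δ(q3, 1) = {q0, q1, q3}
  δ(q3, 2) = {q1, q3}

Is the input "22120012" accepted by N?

Start: {q0}
read 2: {q2}
read 2: {q0, q1, q3}
read 1: {q0, q1, q2, q3}
read 2: {q0, q1, q2, q3}
read 0: {q2, q3}
read 0: {q2, q3}
read 1: {q0, q1, q3}
read 2: {q0, q1, q2, q3}
Reachable ∩ accepting = {q0} — nonempty.

accepted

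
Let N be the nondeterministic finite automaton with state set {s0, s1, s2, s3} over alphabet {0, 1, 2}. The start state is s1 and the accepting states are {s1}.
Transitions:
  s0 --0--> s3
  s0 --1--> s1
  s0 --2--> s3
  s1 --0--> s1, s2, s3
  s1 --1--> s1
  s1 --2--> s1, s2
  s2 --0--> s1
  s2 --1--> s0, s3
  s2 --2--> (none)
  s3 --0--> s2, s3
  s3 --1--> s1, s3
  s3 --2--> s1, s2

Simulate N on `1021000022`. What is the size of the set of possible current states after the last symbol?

Start: {s1}
read 1: {s1}
read 0: {s1, s2, s3}
read 2: {s1, s2}
read 1: {s0, s1, s3}
read 0: {s1, s2, s3}
read 0: {s1, s2, s3}
read 0: {s1, s2, s3}
read 0: {s1, s2, s3}
read 2: {s1, s2}
read 2: {s1, s2}
Final reachable set {s1, s2} has 2 states.

2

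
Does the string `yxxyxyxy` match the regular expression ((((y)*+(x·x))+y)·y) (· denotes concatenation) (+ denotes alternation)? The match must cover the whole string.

no

No split of yxxyxyxy into u·v has (((y)*+(x·x))+y) matching u and y matching v.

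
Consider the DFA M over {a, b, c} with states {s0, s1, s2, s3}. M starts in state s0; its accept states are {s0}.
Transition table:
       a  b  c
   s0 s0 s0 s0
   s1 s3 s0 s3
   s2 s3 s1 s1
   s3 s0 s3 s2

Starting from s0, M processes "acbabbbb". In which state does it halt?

s0

s0 --a--> s0
s0 --c--> s0
s0 --b--> s0
s0 --a--> s0
s0 --b--> s0
s0 --b--> s0
s0 --b--> s0
s0 --b--> s0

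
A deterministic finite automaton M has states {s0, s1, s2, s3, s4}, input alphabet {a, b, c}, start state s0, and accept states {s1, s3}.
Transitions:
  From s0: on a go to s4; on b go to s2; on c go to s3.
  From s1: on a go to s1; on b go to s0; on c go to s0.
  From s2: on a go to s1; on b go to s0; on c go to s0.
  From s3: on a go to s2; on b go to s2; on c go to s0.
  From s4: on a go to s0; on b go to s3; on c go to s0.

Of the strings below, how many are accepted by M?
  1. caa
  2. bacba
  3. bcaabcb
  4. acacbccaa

caa: accepted
bacba: accepted
bcaabcb: rejected
acacbccaa: accepted

3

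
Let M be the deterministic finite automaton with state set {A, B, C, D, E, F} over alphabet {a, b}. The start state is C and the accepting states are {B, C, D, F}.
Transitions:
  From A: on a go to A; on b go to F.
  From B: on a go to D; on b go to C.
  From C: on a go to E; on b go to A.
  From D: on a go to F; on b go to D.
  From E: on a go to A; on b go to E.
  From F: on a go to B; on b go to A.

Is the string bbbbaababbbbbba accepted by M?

C --b--> A
A --b--> F
F --b--> A
A --b--> F
F --a--> B
B --a--> D
D --b--> D
D --a--> F
F --b--> A
A --b--> F
F --b--> A
A --b--> F
F --b--> A
A --b--> F
F --a--> B
End in state B, which is an accepting state.

accepted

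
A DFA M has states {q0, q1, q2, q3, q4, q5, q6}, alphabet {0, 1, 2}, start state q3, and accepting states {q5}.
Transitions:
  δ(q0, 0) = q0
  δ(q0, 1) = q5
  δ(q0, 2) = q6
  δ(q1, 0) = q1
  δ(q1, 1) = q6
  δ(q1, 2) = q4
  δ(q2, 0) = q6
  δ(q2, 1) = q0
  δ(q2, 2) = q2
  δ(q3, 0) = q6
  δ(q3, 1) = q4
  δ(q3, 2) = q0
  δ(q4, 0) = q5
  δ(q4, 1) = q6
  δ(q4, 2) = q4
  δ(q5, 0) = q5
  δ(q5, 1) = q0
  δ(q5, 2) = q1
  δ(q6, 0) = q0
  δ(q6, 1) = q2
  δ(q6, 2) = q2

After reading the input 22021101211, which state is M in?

q3 --2--> q0
q0 --2--> q6
q6 --0--> q0
q0 --2--> q6
q6 --1--> q2
q2 --1--> q0
q0 --0--> q0
q0 --1--> q5
q5 --2--> q1
q1 --1--> q6
q6 --1--> q2

q2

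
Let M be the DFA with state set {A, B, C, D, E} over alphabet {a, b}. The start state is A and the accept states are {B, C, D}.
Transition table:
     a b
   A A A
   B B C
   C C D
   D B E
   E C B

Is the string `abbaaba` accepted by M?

rejected

A --a--> A
A --b--> A
A --b--> A
A --a--> A
A --a--> A
A --b--> A
A --a--> A
End in state A, which is not an accepting state.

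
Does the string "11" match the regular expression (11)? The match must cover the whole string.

Split as 1·1: 1 matches 1 and 1 matches 1.

yes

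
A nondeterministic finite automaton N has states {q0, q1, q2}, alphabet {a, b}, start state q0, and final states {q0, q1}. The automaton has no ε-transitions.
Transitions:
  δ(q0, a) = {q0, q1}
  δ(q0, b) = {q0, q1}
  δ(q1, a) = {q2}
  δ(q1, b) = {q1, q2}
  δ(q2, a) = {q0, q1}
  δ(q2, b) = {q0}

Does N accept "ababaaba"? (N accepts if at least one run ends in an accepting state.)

Start: {q0}
read a: {q0, q1}
read b: {q0, q1, q2}
read a: {q0, q1, q2}
read b: {q0, q1, q2}
read a: {q0, q1, q2}
read a: {q0, q1, q2}
read b: {q0, q1, q2}
read a: {q0, q1, q2}
Reachable ∩ accepting = {q0, q1} — nonempty.

accepted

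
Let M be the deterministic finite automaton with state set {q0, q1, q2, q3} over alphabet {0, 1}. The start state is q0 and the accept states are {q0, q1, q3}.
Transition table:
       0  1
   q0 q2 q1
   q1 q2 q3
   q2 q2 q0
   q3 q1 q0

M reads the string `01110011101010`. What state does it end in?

q0 --0--> q2
q2 --1--> q0
q0 --1--> q1
q1 --1--> q3
q3 --0--> q1
q1 --0--> q2
q2 --1--> q0
q0 --1--> q1
q1 --1--> q3
q3 --0--> q1
q1 --1--> q3
q3 --0--> q1
q1 --1--> q3
q3 --0--> q1

q1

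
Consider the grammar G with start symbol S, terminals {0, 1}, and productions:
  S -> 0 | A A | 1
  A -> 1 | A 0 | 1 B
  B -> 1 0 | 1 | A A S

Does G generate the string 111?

S ⇒ AA ⇒ 1A ⇒ 11B ⇒ 111

yes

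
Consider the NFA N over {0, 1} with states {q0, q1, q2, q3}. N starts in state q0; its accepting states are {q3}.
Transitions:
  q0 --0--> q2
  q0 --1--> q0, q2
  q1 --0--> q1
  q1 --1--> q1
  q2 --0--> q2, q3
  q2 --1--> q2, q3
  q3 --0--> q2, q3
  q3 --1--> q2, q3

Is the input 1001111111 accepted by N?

accepted

Start: {q0}
read 1: {q0, q2}
read 0: {q2, q3}
read 0: {q2, q3}
read 1: {q2, q3}
read 1: {q2, q3}
read 1: {q2, q3}
read 1: {q2, q3}
read 1: {q2, q3}
read 1: {q2, q3}
read 1: {q2, q3}
Reachable ∩ accepting = {q3} — nonempty.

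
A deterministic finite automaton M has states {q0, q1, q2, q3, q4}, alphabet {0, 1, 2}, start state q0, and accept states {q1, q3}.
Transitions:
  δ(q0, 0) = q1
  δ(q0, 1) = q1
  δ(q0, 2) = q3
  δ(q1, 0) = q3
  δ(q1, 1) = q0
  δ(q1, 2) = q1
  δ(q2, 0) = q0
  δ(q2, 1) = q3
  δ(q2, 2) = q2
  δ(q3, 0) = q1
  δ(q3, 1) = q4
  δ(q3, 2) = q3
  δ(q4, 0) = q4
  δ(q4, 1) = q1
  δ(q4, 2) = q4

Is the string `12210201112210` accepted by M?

q0 --1--> q1
q1 --2--> q1
q1 --2--> q1
q1 --1--> q0
q0 --0--> q1
q1 --2--> q1
q1 --0--> q3
q3 --1--> q4
q4 --1--> q1
q1 --1--> q0
q0 --2--> q3
q3 --2--> q3
q3 --1--> q4
q4 --0--> q4
End in state q4, which is not an accepting state.

rejected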